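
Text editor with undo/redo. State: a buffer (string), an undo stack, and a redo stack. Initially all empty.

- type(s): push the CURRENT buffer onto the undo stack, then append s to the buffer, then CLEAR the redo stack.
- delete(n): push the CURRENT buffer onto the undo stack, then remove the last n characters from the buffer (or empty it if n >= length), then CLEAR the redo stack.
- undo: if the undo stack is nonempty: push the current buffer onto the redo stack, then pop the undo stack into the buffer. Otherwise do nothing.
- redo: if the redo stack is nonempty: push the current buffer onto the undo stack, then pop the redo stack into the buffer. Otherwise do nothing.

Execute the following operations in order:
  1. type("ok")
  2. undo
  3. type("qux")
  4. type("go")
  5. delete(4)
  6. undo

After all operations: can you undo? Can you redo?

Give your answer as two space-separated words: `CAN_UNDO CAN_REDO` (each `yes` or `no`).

Answer: yes yes

Derivation:
After op 1 (type): buf='ok' undo_depth=1 redo_depth=0
After op 2 (undo): buf='(empty)' undo_depth=0 redo_depth=1
After op 3 (type): buf='qux' undo_depth=1 redo_depth=0
After op 4 (type): buf='quxgo' undo_depth=2 redo_depth=0
After op 5 (delete): buf='q' undo_depth=3 redo_depth=0
After op 6 (undo): buf='quxgo' undo_depth=2 redo_depth=1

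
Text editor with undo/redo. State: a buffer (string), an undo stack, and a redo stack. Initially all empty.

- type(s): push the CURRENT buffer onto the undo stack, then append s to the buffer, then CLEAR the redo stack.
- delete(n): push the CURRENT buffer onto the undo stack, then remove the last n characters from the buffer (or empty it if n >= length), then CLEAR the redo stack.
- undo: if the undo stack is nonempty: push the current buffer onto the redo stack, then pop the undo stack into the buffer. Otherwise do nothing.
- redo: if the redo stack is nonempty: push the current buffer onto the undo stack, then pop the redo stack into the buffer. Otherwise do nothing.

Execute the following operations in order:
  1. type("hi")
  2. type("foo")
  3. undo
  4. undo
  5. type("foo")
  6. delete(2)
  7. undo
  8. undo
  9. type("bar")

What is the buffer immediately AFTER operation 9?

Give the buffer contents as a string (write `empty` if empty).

Answer: bar

Derivation:
After op 1 (type): buf='hi' undo_depth=1 redo_depth=0
After op 2 (type): buf='hifoo' undo_depth=2 redo_depth=0
After op 3 (undo): buf='hi' undo_depth=1 redo_depth=1
After op 4 (undo): buf='(empty)' undo_depth=0 redo_depth=2
After op 5 (type): buf='foo' undo_depth=1 redo_depth=0
After op 6 (delete): buf='f' undo_depth=2 redo_depth=0
After op 7 (undo): buf='foo' undo_depth=1 redo_depth=1
After op 8 (undo): buf='(empty)' undo_depth=0 redo_depth=2
After op 9 (type): buf='bar' undo_depth=1 redo_depth=0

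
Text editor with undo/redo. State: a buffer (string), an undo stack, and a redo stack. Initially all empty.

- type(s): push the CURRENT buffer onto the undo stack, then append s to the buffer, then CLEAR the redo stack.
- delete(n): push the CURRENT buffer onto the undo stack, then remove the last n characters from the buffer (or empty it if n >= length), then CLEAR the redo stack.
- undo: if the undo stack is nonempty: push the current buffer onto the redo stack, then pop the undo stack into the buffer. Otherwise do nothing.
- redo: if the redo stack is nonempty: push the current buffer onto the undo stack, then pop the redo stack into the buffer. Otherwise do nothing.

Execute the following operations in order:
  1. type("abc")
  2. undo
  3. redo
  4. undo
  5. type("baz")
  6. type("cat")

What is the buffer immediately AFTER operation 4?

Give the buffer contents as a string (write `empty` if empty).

After op 1 (type): buf='abc' undo_depth=1 redo_depth=0
After op 2 (undo): buf='(empty)' undo_depth=0 redo_depth=1
After op 3 (redo): buf='abc' undo_depth=1 redo_depth=0
After op 4 (undo): buf='(empty)' undo_depth=0 redo_depth=1

Answer: empty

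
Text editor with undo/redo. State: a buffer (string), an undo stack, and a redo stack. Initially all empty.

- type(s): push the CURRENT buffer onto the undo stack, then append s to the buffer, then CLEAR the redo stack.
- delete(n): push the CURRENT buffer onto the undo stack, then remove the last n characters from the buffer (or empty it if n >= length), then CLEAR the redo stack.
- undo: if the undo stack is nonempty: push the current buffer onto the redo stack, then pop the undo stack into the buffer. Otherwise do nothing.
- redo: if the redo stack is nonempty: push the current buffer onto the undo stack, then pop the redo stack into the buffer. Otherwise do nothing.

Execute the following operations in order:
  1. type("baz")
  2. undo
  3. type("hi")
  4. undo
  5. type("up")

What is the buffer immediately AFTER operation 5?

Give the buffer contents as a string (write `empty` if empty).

Answer: up

Derivation:
After op 1 (type): buf='baz' undo_depth=1 redo_depth=0
After op 2 (undo): buf='(empty)' undo_depth=0 redo_depth=1
After op 3 (type): buf='hi' undo_depth=1 redo_depth=0
After op 4 (undo): buf='(empty)' undo_depth=0 redo_depth=1
After op 5 (type): buf='up' undo_depth=1 redo_depth=0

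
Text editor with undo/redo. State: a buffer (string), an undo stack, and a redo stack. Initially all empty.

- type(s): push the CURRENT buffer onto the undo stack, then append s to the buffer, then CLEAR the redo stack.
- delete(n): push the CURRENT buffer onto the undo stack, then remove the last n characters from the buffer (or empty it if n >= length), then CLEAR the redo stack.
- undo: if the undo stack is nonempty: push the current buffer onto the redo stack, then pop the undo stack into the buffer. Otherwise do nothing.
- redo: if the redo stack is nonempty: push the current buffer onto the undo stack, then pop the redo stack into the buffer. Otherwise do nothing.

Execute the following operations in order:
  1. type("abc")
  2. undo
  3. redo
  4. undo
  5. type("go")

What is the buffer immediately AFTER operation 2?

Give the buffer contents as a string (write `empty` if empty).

After op 1 (type): buf='abc' undo_depth=1 redo_depth=0
After op 2 (undo): buf='(empty)' undo_depth=0 redo_depth=1

Answer: empty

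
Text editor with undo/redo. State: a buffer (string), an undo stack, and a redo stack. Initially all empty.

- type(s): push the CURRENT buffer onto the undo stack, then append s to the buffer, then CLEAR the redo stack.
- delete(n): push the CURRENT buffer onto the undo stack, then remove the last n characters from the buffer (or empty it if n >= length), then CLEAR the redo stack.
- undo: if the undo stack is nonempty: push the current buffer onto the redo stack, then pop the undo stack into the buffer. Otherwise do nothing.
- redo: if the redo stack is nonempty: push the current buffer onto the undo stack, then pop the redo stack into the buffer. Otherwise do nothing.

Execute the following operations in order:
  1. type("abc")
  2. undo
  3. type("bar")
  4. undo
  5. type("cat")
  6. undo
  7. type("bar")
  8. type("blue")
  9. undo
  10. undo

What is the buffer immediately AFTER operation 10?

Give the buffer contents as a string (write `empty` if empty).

Answer: empty

Derivation:
After op 1 (type): buf='abc' undo_depth=1 redo_depth=0
After op 2 (undo): buf='(empty)' undo_depth=0 redo_depth=1
After op 3 (type): buf='bar' undo_depth=1 redo_depth=0
After op 4 (undo): buf='(empty)' undo_depth=0 redo_depth=1
After op 5 (type): buf='cat' undo_depth=1 redo_depth=0
After op 6 (undo): buf='(empty)' undo_depth=0 redo_depth=1
After op 7 (type): buf='bar' undo_depth=1 redo_depth=0
After op 8 (type): buf='barblue' undo_depth=2 redo_depth=0
After op 9 (undo): buf='bar' undo_depth=1 redo_depth=1
After op 10 (undo): buf='(empty)' undo_depth=0 redo_depth=2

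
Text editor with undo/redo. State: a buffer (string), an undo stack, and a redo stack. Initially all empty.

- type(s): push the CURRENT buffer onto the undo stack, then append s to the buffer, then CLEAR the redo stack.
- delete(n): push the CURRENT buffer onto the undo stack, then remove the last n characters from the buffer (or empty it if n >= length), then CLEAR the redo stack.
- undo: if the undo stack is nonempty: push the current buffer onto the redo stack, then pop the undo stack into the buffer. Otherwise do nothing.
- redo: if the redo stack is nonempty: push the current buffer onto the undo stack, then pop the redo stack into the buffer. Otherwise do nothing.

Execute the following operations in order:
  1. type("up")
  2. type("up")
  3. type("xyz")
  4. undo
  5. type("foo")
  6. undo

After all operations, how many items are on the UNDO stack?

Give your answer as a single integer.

Answer: 2

Derivation:
After op 1 (type): buf='up' undo_depth=1 redo_depth=0
After op 2 (type): buf='upup' undo_depth=2 redo_depth=0
After op 3 (type): buf='upupxyz' undo_depth=3 redo_depth=0
After op 4 (undo): buf='upup' undo_depth=2 redo_depth=1
After op 5 (type): buf='upupfoo' undo_depth=3 redo_depth=0
After op 6 (undo): buf='upup' undo_depth=2 redo_depth=1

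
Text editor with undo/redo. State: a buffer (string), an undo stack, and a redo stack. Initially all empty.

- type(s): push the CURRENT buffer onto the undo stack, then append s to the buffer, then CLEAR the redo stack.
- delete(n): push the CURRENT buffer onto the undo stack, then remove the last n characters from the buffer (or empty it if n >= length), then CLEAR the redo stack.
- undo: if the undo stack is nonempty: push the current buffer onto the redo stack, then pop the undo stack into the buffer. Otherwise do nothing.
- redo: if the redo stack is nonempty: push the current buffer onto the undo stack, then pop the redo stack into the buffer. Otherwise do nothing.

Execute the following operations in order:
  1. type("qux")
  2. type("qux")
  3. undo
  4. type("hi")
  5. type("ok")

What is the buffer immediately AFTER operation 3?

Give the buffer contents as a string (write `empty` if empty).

After op 1 (type): buf='qux' undo_depth=1 redo_depth=0
After op 2 (type): buf='quxqux' undo_depth=2 redo_depth=0
After op 3 (undo): buf='qux' undo_depth=1 redo_depth=1

Answer: qux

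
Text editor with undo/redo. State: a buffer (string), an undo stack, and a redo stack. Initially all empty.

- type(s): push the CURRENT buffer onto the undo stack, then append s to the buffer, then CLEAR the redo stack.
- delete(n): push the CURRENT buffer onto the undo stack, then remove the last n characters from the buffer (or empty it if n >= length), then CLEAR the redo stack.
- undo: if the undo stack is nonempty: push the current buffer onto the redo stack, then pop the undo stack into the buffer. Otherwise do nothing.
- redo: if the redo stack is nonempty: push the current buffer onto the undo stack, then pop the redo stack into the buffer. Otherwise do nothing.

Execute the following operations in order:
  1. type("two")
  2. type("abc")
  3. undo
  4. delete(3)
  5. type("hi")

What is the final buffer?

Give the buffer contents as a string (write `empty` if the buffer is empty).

Answer: hi

Derivation:
After op 1 (type): buf='two' undo_depth=1 redo_depth=0
After op 2 (type): buf='twoabc' undo_depth=2 redo_depth=0
After op 3 (undo): buf='two' undo_depth=1 redo_depth=1
After op 4 (delete): buf='(empty)' undo_depth=2 redo_depth=0
After op 5 (type): buf='hi' undo_depth=3 redo_depth=0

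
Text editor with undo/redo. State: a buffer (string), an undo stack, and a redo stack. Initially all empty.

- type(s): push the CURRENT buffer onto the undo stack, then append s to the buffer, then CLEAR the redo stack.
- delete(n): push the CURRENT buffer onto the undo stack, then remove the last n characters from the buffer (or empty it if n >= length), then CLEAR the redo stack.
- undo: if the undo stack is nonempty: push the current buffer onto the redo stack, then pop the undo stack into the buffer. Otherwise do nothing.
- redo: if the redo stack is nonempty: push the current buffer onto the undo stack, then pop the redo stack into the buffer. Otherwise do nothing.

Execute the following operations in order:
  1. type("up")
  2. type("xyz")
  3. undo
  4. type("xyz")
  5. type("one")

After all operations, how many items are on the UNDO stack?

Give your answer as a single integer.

After op 1 (type): buf='up' undo_depth=1 redo_depth=0
After op 2 (type): buf='upxyz' undo_depth=2 redo_depth=0
After op 3 (undo): buf='up' undo_depth=1 redo_depth=1
After op 4 (type): buf='upxyz' undo_depth=2 redo_depth=0
After op 5 (type): buf='upxyzone' undo_depth=3 redo_depth=0

Answer: 3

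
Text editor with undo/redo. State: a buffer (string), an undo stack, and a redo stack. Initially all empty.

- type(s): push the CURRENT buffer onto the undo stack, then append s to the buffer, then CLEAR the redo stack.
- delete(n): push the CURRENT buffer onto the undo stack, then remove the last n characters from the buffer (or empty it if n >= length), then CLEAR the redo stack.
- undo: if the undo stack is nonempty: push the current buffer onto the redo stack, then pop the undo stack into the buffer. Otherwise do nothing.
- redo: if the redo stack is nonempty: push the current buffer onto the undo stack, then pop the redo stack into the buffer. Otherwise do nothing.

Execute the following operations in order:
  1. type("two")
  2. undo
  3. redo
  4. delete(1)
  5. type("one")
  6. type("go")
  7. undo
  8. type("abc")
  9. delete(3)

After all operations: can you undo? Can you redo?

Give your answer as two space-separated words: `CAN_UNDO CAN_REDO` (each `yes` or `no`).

Answer: yes no

Derivation:
After op 1 (type): buf='two' undo_depth=1 redo_depth=0
After op 2 (undo): buf='(empty)' undo_depth=0 redo_depth=1
After op 3 (redo): buf='two' undo_depth=1 redo_depth=0
After op 4 (delete): buf='tw' undo_depth=2 redo_depth=0
After op 5 (type): buf='twone' undo_depth=3 redo_depth=0
After op 6 (type): buf='twonego' undo_depth=4 redo_depth=0
After op 7 (undo): buf='twone' undo_depth=3 redo_depth=1
After op 8 (type): buf='twoneabc' undo_depth=4 redo_depth=0
After op 9 (delete): buf='twone' undo_depth=5 redo_depth=0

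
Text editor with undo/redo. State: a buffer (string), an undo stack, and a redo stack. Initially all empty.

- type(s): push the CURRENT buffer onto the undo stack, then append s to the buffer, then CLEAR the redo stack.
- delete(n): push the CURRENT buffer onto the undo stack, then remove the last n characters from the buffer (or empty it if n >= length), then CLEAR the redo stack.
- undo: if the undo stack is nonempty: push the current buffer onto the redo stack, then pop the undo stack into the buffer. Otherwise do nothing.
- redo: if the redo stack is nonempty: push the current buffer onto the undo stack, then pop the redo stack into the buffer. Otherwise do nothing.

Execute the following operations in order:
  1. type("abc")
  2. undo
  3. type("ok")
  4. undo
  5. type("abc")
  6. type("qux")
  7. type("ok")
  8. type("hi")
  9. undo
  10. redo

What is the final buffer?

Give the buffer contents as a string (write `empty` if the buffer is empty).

Answer: abcquxokhi

Derivation:
After op 1 (type): buf='abc' undo_depth=1 redo_depth=0
After op 2 (undo): buf='(empty)' undo_depth=0 redo_depth=1
After op 3 (type): buf='ok' undo_depth=1 redo_depth=0
After op 4 (undo): buf='(empty)' undo_depth=0 redo_depth=1
After op 5 (type): buf='abc' undo_depth=1 redo_depth=0
After op 6 (type): buf='abcqux' undo_depth=2 redo_depth=0
After op 7 (type): buf='abcquxok' undo_depth=3 redo_depth=0
After op 8 (type): buf='abcquxokhi' undo_depth=4 redo_depth=0
After op 9 (undo): buf='abcquxok' undo_depth=3 redo_depth=1
After op 10 (redo): buf='abcquxokhi' undo_depth=4 redo_depth=0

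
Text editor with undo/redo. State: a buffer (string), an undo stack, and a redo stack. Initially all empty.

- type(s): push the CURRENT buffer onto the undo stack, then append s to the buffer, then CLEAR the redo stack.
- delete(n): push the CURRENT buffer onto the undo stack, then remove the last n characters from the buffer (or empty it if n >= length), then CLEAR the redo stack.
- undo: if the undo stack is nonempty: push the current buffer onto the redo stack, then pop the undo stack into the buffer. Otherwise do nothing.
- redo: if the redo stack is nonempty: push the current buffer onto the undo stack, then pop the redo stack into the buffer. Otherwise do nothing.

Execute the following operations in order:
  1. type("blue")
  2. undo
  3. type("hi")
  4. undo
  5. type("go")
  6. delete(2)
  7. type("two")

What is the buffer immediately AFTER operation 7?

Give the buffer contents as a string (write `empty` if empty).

Answer: two

Derivation:
After op 1 (type): buf='blue' undo_depth=1 redo_depth=0
After op 2 (undo): buf='(empty)' undo_depth=0 redo_depth=1
After op 3 (type): buf='hi' undo_depth=1 redo_depth=0
After op 4 (undo): buf='(empty)' undo_depth=0 redo_depth=1
After op 5 (type): buf='go' undo_depth=1 redo_depth=0
After op 6 (delete): buf='(empty)' undo_depth=2 redo_depth=0
After op 7 (type): buf='two' undo_depth=3 redo_depth=0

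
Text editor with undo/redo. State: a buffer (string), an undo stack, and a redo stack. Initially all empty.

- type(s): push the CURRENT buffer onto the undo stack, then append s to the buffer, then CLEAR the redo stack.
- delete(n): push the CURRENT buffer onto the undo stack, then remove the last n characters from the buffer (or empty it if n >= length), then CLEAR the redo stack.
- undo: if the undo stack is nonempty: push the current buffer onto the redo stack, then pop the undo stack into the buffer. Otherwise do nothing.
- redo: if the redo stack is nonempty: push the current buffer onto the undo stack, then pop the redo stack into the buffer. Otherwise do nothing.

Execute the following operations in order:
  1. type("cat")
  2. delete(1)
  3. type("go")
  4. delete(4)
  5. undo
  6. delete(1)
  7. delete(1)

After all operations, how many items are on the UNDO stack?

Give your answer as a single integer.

After op 1 (type): buf='cat' undo_depth=1 redo_depth=0
After op 2 (delete): buf='ca' undo_depth=2 redo_depth=0
After op 3 (type): buf='cago' undo_depth=3 redo_depth=0
After op 4 (delete): buf='(empty)' undo_depth=4 redo_depth=0
After op 5 (undo): buf='cago' undo_depth=3 redo_depth=1
After op 6 (delete): buf='cag' undo_depth=4 redo_depth=0
After op 7 (delete): buf='ca' undo_depth=5 redo_depth=0

Answer: 5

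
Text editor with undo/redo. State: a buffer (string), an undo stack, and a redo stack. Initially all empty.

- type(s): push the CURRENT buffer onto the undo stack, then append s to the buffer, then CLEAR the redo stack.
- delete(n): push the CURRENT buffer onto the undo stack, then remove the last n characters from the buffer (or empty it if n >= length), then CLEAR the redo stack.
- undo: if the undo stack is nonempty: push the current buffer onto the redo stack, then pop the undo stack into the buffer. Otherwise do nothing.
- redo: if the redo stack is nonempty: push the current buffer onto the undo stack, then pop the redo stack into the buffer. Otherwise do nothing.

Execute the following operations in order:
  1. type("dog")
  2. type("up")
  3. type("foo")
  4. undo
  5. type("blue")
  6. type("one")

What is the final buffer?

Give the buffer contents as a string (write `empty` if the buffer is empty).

Answer: dogupblueone

Derivation:
After op 1 (type): buf='dog' undo_depth=1 redo_depth=0
After op 2 (type): buf='dogup' undo_depth=2 redo_depth=0
After op 3 (type): buf='dogupfoo' undo_depth=3 redo_depth=0
After op 4 (undo): buf='dogup' undo_depth=2 redo_depth=1
After op 5 (type): buf='dogupblue' undo_depth=3 redo_depth=0
After op 6 (type): buf='dogupblueone' undo_depth=4 redo_depth=0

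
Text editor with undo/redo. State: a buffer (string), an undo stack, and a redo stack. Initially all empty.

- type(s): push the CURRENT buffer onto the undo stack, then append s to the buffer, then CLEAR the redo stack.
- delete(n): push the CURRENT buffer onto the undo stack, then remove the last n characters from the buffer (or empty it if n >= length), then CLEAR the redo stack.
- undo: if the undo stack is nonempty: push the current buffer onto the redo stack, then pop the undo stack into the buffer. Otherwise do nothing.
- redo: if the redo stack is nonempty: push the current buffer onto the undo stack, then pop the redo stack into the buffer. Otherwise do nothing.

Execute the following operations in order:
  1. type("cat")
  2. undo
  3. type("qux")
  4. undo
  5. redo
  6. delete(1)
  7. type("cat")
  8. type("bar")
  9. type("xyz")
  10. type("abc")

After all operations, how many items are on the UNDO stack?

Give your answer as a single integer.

Answer: 6

Derivation:
After op 1 (type): buf='cat' undo_depth=1 redo_depth=0
After op 2 (undo): buf='(empty)' undo_depth=0 redo_depth=1
After op 3 (type): buf='qux' undo_depth=1 redo_depth=0
After op 4 (undo): buf='(empty)' undo_depth=0 redo_depth=1
After op 5 (redo): buf='qux' undo_depth=1 redo_depth=0
After op 6 (delete): buf='qu' undo_depth=2 redo_depth=0
After op 7 (type): buf='qucat' undo_depth=3 redo_depth=0
After op 8 (type): buf='qucatbar' undo_depth=4 redo_depth=0
After op 9 (type): buf='qucatbarxyz' undo_depth=5 redo_depth=0
After op 10 (type): buf='qucatbarxyzabc' undo_depth=6 redo_depth=0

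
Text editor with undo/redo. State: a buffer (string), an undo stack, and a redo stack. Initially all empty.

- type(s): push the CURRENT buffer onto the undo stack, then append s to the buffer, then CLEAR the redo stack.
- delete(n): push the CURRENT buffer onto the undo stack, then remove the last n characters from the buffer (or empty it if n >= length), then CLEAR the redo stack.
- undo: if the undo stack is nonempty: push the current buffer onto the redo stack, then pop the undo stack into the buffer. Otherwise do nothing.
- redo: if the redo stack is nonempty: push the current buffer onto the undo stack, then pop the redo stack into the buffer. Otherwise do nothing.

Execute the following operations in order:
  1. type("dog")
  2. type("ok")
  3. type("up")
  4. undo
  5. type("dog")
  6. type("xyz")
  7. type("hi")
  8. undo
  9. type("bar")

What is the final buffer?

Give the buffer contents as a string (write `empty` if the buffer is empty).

Answer: dogokdogxyzbar

Derivation:
After op 1 (type): buf='dog' undo_depth=1 redo_depth=0
After op 2 (type): buf='dogok' undo_depth=2 redo_depth=0
After op 3 (type): buf='dogokup' undo_depth=3 redo_depth=0
After op 4 (undo): buf='dogok' undo_depth=2 redo_depth=1
After op 5 (type): buf='dogokdog' undo_depth=3 redo_depth=0
After op 6 (type): buf='dogokdogxyz' undo_depth=4 redo_depth=0
After op 7 (type): buf='dogokdogxyzhi' undo_depth=5 redo_depth=0
After op 8 (undo): buf='dogokdogxyz' undo_depth=4 redo_depth=1
After op 9 (type): buf='dogokdogxyzbar' undo_depth=5 redo_depth=0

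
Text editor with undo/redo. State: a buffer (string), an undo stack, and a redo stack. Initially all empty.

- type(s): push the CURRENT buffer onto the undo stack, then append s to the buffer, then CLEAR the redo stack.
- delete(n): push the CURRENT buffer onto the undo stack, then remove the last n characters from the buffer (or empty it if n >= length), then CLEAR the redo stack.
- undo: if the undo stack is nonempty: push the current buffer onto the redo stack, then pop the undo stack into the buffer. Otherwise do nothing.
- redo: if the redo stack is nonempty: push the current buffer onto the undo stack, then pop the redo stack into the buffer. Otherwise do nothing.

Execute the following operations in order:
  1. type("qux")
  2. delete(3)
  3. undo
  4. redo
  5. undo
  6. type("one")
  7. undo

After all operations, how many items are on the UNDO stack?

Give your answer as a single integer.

After op 1 (type): buf='qux' undo_depth=1 redo_depth=0
After op 2 (delete): buf='(empty)' undo_depth=2 redo_depth=0
After op 3 (undo): buf='qux' undo_depth=1 redo_depth=1
After op 4 (redo): buf='(empty)' undo_depth=2 redo_depth=0
After op 5 (undo): buf='qux' undo_depth=1 redo_depth=1
After op 6 (type): buf='quxone' undo_depth=2 redo_depth=0
After op 7 (undo): buf='qux' undo_depth=1 redo_depth=1

Answer: 1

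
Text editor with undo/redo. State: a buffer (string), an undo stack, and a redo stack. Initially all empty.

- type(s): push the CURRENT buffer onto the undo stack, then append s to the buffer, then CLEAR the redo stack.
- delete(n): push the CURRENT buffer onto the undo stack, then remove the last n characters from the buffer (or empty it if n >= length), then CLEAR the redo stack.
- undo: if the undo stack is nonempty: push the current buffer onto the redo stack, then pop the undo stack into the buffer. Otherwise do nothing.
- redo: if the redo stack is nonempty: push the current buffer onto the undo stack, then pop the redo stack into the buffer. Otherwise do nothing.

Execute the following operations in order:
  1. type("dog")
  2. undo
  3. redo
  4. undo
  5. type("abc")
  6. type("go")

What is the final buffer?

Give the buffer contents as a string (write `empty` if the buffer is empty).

Answer: abcgo

Derivation:
After op 1 (type): buf='dog' undo_depth=1 redo_depth=0
After op 2 (undo): buf='(empty)' undo_depth=0 redo_depth=1
After op 3 (redo): buf='dog' undo_depth=1 redo_depth=0
After op 4 (undo): buf='(empty)' undo_depth=0 redo_depth=1
After op 5 (type): buf='abc' undo_depth=1 redo_depth=0
After op 6 (type): buf='abcgo' undo_depth=2 redo_depth=0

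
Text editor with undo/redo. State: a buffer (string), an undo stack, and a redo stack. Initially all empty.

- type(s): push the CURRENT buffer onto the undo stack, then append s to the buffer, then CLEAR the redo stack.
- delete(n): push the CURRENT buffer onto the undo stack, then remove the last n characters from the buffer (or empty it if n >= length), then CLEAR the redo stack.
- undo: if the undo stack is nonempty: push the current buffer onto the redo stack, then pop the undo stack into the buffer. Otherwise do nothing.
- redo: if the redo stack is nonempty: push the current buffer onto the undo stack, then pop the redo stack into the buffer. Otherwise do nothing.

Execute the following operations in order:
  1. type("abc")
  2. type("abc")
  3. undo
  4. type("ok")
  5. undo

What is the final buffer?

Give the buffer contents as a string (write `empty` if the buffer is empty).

Answer: abc

Derivation:
After op 1 (type): buf='abc' undo_depth=1 redo_depth=0
After op 2 (type): buf='abcabc' undo_depth=2 redo_depth=0
After op 3 (undo): buf='abc' undo_depth=1 redo_depth=1
After op 4 (type): buf='abcok' undo_depth=2 redo_depth=0
After op 5 (undo): buf='abc' undo_depth=1 redo_depth=1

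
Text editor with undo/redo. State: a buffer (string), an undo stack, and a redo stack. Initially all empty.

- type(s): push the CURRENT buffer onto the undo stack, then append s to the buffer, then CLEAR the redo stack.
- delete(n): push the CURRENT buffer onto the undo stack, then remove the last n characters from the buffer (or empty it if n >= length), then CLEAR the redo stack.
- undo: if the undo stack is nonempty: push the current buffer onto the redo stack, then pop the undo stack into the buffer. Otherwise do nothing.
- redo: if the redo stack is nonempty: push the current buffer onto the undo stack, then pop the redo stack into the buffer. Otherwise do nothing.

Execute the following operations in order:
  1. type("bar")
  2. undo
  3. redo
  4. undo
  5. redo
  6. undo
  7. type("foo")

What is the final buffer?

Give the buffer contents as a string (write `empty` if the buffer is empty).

Answer: foo

Derivation:
After op 1 (type): buf='bar' undo_depth=1 redo_depth=0
After op 2 (undo): buf='(empty)' undo_depth=0 redo_depth=1
After op 3 (redo): buf='bar' undo_depth=1 redo_depth=0
After op 4 (undo): buf='(empty)' undo_depth=0 redo_depth=1
After op 5 (redo): buf='bar' undo_depth=1 redo_depth=0
After op 6 (undo): buf='(empty)' undo_depth=0 redo_depth=1
After op 7 (type): buf='foo' undo_depth=1 redo_depth=0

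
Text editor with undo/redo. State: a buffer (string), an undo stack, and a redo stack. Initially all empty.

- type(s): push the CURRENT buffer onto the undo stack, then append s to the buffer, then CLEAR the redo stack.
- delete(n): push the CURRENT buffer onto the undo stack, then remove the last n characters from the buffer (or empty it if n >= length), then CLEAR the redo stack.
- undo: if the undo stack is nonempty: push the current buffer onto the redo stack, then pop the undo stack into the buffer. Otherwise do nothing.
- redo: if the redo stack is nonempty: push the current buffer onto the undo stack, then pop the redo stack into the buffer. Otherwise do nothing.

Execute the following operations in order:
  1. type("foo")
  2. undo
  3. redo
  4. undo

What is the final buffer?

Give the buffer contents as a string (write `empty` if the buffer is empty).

Answer: empty

Derivation:
After op 1 (type): buf='foo' undo_depth=1 redo_depth=0
After op 2 (undo): buf='(empty)' undo_depth=0 redo_depth=1
After op 3 (redo): buf='foo' undo_depth=1 redo_depth=0
After op 4 (undo): buf='(empty)' undo_depth=0 redo_depth=1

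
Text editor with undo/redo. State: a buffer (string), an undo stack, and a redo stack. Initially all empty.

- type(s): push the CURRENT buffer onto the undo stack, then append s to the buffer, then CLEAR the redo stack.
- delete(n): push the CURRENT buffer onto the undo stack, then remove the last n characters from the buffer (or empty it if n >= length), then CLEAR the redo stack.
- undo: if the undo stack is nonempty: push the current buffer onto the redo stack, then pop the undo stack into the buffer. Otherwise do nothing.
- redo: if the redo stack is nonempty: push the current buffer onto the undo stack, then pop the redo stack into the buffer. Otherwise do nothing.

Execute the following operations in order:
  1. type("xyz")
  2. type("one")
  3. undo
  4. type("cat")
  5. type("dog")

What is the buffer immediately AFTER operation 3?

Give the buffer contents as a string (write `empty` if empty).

After op 1 (type): buf='xyz' undo_depth=1 redo_depth=0
After op 2 (type): buf='xyzone' undo_depth=2 redo_depth=0
After op 3 (undo): buf='xyz' undo_depth=1 redo_depth=1

Answer: xyz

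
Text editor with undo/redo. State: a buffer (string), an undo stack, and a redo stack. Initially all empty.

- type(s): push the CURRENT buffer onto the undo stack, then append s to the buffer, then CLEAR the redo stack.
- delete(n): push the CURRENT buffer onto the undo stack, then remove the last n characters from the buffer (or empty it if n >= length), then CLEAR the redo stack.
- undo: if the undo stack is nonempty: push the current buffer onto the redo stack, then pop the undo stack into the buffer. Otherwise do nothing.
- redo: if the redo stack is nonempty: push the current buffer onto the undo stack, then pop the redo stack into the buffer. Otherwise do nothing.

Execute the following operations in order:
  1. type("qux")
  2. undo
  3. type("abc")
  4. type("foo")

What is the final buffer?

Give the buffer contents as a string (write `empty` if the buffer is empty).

Answer: abcfoo

Derivation:
After op 1 (type): buf='qux' undo_depth=1 redo_depth=0
After op 2 (undo): buf='(empty)' undo_depth=0 redo_depth=1
After op 3 (type): buf='abc' undo_depth=1 redo_depth=0
After op 4 (type): buf='abcfoo' undo_depth=2 redo_depth=0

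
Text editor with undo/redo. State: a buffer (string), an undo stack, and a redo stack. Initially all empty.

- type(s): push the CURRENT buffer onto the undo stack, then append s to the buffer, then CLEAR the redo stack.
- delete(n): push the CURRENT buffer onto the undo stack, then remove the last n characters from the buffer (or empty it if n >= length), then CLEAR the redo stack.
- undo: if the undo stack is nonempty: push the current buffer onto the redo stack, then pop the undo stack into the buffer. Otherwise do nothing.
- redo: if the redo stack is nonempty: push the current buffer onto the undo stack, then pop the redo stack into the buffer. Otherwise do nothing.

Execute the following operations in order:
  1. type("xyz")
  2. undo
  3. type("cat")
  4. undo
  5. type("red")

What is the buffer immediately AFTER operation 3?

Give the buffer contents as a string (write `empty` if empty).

Answer: cat

Derivation:
After op 1 (type): buf='xyz' undo_depth=1 redo_depth=0
After op 2 (undo): buf='(empty)' undo_depth=0 redo_depth=1
After op 3 (type): buf='cat' undo_depth=1 redo_depth=0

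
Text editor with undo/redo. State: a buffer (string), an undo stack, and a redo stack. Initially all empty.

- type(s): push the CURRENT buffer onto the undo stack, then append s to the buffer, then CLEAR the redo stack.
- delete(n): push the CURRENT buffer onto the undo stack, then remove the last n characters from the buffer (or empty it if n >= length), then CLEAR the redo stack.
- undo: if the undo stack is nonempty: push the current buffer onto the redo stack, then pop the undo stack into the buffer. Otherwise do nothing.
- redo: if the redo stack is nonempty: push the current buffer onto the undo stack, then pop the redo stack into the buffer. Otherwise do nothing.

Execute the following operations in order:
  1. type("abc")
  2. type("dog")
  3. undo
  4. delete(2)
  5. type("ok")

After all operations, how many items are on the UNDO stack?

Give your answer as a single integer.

Answer: 3

Derivation:
After op 1 (type): buf='abc' undo_depth=1 redo_depth=0
After op 2 (type): buf='abcdog' undo_depth=2 redo_depth=0
After op 3 (undo): buf='abc' undo_depth=1 redo_depth=1
After op 4 (delete): buf='a' undo_depth=2 redo_depth=0
After op 5 (type): buf='aok' undo_depth=3 redo_depth=0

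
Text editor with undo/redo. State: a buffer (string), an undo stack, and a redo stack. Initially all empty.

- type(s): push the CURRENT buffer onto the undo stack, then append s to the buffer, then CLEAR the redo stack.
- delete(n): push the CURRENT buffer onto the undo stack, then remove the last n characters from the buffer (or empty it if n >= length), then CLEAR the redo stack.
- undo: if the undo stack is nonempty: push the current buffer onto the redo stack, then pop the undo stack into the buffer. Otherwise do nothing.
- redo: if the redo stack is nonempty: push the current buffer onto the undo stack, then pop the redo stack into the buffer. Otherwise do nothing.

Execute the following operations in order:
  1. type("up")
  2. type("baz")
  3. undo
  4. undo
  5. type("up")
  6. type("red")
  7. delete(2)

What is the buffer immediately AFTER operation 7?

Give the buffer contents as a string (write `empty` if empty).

After op 1 (type): buf='up' undo_depth=1 redo_depth=0
After op 2 (type): buf='upbaz' undo_depth=2 redo_depth=0
After op 3 (undo): buf='up' undo_depth=1 redo_depth=1
After op 4 (undo): buf='(empty)' undo_depth=0 redo_depth=2
After op 5 (type): buf='up' undo_depth=1 redo_depth=0
After op 6 (type): buf='upred' undo_depth=2 redo_depth=0
After op 7 (delete): buf='upr' undo_depth=3 redo_depth=0

Answer: upr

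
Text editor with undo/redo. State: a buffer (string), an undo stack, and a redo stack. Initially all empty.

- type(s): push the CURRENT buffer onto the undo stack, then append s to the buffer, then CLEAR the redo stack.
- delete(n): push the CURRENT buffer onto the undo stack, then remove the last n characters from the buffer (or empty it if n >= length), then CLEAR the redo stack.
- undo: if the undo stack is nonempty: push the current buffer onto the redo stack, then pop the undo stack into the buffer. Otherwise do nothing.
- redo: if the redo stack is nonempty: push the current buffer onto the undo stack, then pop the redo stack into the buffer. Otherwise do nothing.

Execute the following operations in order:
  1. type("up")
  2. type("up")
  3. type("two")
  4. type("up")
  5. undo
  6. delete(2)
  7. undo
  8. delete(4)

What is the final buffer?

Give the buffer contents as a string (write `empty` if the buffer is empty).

After op 1 (type): buf='up' undo_depth=1 redo_depth=0
After op 2 (type): buf='upup' undo_depth=2 redo_depth=0
After op 3 (type): buf='upuptwo' undo_depth=3 redo_depth=0
After op 4 (type): buf='upuptwoup' undo_depth=4 redo_depth=0
After op 5 (undo): buf='upuptwo' undo_depth=3 redo_depth=1
After op 6 (delete): buf='upupt' undo_depth=4 redo_depth=0
After op 7 (undo): buf='upuptwo' undo_depth=3 redo_depth=1
After op 8 (delete): buf='upu' undo_depth=4 redo_depth=0

Answer: upu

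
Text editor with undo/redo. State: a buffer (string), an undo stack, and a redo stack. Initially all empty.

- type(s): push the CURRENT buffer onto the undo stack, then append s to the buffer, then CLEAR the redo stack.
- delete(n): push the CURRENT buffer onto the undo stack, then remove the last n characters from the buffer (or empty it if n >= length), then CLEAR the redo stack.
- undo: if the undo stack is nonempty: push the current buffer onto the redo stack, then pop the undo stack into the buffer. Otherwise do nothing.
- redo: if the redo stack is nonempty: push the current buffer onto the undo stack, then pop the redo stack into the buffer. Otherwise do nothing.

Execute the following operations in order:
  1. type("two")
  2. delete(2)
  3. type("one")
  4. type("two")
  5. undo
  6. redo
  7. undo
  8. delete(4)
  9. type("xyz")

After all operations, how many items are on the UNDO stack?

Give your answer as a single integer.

After op 1 (type): buf='two' undo_depth=1 redo_depth=0
After op 2 (delete): buf='t' undo_depth=2 redo_depth=0
After op 3 (type): buf='tone' undo_depth=3 redo_depth=0
After op 4 (type): buf='tonetwo' undo_depth=4 redo_depth=0
After op 5 (undo): buf='tone' undo_depth=3 redo_depth=1
After op 6 (redo): buf='tonetwo' undo_depth=4 redo_depth=0
After op 7 (undo): buf='tone' undo_depth=3 redo_depth=1
After op 8 (delete): buf='(empty)' undo_depth=4 redo_depth=0
After op 9 (type): buf='xyz' undo_depth=5 redo_depth=0

Answer: 5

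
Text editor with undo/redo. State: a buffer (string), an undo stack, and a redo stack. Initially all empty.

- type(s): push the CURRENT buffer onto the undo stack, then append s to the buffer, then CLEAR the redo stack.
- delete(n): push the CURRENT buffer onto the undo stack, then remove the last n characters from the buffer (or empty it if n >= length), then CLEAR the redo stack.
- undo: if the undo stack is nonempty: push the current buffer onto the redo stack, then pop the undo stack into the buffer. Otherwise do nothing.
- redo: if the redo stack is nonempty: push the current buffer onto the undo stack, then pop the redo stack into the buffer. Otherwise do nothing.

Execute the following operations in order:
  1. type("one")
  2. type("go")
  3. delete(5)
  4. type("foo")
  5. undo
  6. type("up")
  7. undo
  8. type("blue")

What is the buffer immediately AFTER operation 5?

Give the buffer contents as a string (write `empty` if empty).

Answer: empty

Derivation:
After op 1 (type): buf='one' undo_depth=1 redo_depth=0
After op 2 (type): buf='onego' undo_depth=2 redo_depth=0
After op 3 (delete): buf='(empty)' undo_depth=3 redo_depth=0
After op 4 (type): buf='foo' undo_depth=4 redo_depth=0
After op 5 (undo): buf='(empty)' undo_depth=3 redo_depth=1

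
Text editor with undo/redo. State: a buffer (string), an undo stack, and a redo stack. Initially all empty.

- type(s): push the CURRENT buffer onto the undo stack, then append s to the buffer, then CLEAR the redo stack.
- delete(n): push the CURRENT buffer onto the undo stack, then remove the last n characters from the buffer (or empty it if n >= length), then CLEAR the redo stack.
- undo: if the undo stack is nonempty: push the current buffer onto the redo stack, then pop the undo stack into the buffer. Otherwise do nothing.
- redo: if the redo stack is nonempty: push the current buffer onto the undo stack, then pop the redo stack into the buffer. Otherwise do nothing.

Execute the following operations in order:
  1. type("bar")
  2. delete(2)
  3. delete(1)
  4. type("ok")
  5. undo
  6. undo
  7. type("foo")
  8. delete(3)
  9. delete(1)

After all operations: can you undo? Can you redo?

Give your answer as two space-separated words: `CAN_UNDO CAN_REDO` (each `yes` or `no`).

Answer: yes no

Derivation:
After op 1 (type): buf='bar' undo_depth=1 redo_depth=0
After op 2 (delete): buf='b' undo_depth=2 redo_depth=0
After op 3 (delete): buf='(empty)' undo_depth=3 redo_depth=0
After op 4 (type): buf='ok' undo_depth=4 redo_depth=0
After op 5 (undo): buf='(empty)' undo_depth=3 redo_depth=1
After op 6 (undo): buf='b' undo_depth=2 redo_depth=2
After op 7 (type): buf='bfoo' undo_depth=3 redo_depth=0
After op 8 (delete): buf='b' undo_depth=4 redo_depth=0
After op 9 (delete): buf='(empty)' undo_depth=5 redo_depth=0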